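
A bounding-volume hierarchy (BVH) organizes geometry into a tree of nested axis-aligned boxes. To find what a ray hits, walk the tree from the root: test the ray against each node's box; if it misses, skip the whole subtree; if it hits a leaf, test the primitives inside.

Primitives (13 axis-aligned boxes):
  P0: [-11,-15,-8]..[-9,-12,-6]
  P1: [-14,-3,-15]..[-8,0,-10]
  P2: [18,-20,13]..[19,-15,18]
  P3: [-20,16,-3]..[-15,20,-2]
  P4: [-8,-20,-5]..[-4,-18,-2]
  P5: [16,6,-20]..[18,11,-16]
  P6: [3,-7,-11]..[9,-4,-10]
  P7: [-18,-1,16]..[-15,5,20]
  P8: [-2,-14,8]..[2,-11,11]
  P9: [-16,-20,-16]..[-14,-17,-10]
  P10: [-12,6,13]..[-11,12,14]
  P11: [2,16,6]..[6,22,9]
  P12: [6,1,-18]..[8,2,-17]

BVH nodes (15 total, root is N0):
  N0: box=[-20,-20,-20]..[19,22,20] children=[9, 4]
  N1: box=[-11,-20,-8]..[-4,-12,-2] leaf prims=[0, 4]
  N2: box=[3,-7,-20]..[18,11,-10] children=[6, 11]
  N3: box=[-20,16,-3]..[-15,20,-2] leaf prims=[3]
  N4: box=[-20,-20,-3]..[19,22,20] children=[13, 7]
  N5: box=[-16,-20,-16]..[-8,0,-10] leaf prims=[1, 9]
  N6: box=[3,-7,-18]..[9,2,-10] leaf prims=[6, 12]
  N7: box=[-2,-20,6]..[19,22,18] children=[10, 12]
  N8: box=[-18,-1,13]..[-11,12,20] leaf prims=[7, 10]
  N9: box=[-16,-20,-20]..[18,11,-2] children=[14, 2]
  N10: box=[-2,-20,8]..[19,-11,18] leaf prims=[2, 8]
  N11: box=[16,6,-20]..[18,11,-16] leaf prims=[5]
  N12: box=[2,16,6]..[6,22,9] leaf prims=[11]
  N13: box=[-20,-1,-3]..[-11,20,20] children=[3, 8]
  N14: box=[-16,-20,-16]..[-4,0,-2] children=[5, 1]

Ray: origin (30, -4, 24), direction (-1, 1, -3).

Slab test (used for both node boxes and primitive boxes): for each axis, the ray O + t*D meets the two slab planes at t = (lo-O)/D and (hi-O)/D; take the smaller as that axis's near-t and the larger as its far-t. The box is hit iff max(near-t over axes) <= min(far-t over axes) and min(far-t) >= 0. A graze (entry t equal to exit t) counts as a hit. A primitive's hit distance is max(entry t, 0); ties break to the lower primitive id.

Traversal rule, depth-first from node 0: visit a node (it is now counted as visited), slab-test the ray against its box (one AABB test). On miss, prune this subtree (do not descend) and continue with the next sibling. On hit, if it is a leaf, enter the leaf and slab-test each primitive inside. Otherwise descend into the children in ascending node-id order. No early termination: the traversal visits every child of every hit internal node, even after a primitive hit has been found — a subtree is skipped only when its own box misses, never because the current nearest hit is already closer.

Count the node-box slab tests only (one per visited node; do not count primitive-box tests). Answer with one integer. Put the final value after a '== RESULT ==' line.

Trace the traversal:
N0 x:[11,50] y:[-16,26] z:[4/3,44/3] -> hit [11,44/3], descend [4, 9]
  N4 x:[11,50] y:[-16,26] z:[4/3,9] -> miss, prune
  N9 x:[12,46] y:[-16,15] z:[26/3,44/3] -> hit [12,44/3], descend [2, 14]
    N2 x:[12,27] y:[-3,15] z:[34/3,44/3] -> hit [12,44/3], descend [6, 11]
      N6 x:[21,27] y:[-3,6] z:[34/3,14] -> miss, prune
      N11 x:[12,14] y:[10,15] z:[40/3,44/3] -> hit [40/3,14] leaf, test {P5@t=40/3}
    N14 x:[34,46] y:[-16,4] z:[26/3,40/3] -> miss, prune

Summary -> nodes [0, 4, 9, 2, 6, 11, 14]; box-tests=7; leaf-entries=1; first=P5

== RESULT ==
7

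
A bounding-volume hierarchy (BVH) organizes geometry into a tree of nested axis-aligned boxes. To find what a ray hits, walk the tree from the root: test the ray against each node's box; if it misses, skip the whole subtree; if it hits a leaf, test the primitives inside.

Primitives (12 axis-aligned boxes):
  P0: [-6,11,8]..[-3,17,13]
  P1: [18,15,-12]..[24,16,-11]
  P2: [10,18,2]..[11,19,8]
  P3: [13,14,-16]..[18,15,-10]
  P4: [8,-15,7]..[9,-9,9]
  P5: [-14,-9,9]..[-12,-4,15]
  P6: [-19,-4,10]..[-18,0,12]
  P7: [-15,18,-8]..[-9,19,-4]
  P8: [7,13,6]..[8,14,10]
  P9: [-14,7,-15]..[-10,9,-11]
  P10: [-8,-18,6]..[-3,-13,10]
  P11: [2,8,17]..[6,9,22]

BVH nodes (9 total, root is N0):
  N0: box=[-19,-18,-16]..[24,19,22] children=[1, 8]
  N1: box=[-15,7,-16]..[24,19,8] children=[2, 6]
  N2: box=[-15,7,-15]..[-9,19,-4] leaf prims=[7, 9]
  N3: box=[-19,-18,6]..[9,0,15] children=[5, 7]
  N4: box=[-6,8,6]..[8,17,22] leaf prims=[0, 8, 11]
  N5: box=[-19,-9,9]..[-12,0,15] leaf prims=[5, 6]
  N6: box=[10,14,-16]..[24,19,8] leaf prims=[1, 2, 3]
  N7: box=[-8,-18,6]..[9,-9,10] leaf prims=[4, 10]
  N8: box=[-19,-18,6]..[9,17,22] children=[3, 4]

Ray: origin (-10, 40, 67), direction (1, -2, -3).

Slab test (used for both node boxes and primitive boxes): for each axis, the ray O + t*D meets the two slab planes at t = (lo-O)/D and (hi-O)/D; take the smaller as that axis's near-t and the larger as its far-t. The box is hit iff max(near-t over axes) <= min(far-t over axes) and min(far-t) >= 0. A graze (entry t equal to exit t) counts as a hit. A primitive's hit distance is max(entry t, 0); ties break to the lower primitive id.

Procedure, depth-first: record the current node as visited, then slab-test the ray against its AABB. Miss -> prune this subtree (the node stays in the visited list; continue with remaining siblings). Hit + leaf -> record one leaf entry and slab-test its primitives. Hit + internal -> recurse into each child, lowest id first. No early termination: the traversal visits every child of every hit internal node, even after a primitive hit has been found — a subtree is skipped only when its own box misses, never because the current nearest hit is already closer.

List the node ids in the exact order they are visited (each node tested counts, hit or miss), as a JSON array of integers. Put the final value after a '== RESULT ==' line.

Trace the traversal:
N0 x:[-9,34] y:[21/2,29] z:[15,83/3] -> hit [15,83/3], descend [1, 8]
  N1 x:[-5,34] y:[21/2,33/2] z:[59/3,83/3] -> miss, prune
  N8 x:[-9,19] y:[23/2,29] z:[15,61/3] -> hit [15,19], descend [3, 4]
    N3 x:[-9,19] y:[20,29] z:[52/3,61/3] -> miss, prune
    N4 x:[4,18] y:[23/2,16] z:[15,61/3] -> hit [15,16] leaf, test {P0(miss), P8(miss), P11@t=31/2}

5 AABB tests over nodes [0, 1, 8, 3, 4]; 1 leaf entered; closest P11.

== RESULT ==
[0, 1, 8, 3, 4]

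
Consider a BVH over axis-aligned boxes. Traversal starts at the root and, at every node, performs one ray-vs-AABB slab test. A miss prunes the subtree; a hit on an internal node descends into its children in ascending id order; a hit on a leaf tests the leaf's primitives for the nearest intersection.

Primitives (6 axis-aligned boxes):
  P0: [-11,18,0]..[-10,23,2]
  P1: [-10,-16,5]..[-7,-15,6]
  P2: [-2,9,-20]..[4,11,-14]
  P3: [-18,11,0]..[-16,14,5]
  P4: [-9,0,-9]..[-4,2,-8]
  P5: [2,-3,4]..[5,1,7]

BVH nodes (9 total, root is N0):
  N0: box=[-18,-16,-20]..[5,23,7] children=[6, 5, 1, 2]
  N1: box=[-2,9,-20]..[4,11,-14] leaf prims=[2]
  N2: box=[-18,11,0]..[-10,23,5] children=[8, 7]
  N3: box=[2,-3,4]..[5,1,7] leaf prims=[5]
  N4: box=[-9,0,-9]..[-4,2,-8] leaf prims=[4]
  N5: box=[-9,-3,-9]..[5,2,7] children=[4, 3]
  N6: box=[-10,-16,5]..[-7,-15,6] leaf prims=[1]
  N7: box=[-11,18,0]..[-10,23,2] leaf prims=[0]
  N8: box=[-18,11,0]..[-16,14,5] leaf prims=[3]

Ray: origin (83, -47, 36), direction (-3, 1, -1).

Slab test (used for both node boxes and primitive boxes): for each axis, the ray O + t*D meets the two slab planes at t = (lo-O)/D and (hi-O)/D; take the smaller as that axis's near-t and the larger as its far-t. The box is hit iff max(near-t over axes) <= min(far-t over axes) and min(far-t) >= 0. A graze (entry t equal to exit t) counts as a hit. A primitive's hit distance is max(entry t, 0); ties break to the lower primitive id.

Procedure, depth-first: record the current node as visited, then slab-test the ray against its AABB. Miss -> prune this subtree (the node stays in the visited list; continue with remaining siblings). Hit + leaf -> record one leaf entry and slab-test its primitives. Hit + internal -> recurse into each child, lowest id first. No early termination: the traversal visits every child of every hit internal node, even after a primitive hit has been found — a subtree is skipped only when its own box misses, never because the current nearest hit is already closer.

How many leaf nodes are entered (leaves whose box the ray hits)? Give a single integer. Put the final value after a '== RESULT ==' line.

Traverse from the root:
N0 x:[26,101/3] y:[31,70] z:[29,56] -> hit [31,101/3], descend [1, 2, 5, 6]
  N1 x:[79/3,85/3] y:[56,58] z:[50,56] -> miss, prune
  N2 x:[31,101/3] y:[58,70] z:[31,36] -> miss, prune
  N5 x:[26,92/3] y:[44,49] z:[29,45] -> miss, prune
  N6 x:[30,31] y:[31,32] z:[30,31] -> hit [31,31] leaf, test {P1@t=31}

Summary -> nodes [0, 1, 2, 5, 6]; box-tests=5; leaf-entries=1; first=P1

== RESULT ==
1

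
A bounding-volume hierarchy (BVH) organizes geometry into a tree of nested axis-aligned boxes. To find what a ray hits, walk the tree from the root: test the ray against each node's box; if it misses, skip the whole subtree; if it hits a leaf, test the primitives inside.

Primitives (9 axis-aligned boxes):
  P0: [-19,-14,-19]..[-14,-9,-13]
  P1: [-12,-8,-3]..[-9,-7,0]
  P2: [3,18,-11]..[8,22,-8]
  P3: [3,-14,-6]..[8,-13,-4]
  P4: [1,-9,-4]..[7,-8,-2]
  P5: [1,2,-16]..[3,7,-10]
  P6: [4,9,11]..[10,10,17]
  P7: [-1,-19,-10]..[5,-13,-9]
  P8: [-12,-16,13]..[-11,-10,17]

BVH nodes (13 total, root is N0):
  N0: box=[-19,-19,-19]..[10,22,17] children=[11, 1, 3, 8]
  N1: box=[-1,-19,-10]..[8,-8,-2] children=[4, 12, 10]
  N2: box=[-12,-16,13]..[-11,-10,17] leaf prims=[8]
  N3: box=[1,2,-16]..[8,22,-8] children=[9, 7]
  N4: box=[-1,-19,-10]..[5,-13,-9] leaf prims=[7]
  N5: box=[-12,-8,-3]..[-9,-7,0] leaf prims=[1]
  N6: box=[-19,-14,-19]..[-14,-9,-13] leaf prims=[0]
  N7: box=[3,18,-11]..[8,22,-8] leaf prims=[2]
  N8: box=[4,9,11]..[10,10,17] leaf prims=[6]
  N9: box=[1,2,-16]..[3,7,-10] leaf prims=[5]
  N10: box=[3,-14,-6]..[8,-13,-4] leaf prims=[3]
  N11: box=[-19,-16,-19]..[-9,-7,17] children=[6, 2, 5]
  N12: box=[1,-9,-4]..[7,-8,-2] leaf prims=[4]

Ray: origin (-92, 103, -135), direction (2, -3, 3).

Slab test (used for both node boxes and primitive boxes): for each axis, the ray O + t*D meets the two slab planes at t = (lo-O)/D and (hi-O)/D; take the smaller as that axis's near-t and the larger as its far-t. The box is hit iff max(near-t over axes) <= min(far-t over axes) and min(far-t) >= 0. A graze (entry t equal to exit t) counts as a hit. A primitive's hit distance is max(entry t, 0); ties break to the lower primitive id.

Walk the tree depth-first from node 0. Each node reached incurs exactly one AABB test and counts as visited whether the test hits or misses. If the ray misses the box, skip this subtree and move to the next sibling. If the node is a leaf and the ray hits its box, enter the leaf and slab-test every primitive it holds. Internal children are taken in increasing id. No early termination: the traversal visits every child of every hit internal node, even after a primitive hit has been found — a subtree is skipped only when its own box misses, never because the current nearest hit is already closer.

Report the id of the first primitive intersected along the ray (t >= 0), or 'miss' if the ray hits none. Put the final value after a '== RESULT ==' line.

Traverse from the root:
N0 x:[73/2,51] y:[27,122/3] z:[116/3,152/3] -> hit [116/3,122/3], descend [1, 3, 8, 11]
  N1 x:[91/2,50] y:[37,122/3] z:[125/3,133/3] -> miss, prune
  N3 x:[93/2,50] y:[27,101/3] z:[119/3,127/3] -> miss, prune
  N8 x:[48,51] y:[31,94/3] z:[146/3,152/3] -> miss, prune
  N11 x:[73/2,83/2] y:[110/3,119/3] z:[116/3,152/3] -> hit [116/3,119/3], descend [2, 5, 6]
    N2 x:[40,81/2] y:[113/3,119/3] z:[148/3,152/3] -> miss, prune
    N5 x:[40,83/2] y:[110/3,37] z:[44,45] -> miss, prune
    N6 x:[73/2,39] y:[112/3,39] z:[116/3,122/3] -> hit [116/3,39] leaf, test {P0@t=116/3}

Summary -> nodes [0, 1, 3, 8, 11, 2, 5, 6]; box-tests=8; leaf-entries=1; first=P0

== RESULT ==
0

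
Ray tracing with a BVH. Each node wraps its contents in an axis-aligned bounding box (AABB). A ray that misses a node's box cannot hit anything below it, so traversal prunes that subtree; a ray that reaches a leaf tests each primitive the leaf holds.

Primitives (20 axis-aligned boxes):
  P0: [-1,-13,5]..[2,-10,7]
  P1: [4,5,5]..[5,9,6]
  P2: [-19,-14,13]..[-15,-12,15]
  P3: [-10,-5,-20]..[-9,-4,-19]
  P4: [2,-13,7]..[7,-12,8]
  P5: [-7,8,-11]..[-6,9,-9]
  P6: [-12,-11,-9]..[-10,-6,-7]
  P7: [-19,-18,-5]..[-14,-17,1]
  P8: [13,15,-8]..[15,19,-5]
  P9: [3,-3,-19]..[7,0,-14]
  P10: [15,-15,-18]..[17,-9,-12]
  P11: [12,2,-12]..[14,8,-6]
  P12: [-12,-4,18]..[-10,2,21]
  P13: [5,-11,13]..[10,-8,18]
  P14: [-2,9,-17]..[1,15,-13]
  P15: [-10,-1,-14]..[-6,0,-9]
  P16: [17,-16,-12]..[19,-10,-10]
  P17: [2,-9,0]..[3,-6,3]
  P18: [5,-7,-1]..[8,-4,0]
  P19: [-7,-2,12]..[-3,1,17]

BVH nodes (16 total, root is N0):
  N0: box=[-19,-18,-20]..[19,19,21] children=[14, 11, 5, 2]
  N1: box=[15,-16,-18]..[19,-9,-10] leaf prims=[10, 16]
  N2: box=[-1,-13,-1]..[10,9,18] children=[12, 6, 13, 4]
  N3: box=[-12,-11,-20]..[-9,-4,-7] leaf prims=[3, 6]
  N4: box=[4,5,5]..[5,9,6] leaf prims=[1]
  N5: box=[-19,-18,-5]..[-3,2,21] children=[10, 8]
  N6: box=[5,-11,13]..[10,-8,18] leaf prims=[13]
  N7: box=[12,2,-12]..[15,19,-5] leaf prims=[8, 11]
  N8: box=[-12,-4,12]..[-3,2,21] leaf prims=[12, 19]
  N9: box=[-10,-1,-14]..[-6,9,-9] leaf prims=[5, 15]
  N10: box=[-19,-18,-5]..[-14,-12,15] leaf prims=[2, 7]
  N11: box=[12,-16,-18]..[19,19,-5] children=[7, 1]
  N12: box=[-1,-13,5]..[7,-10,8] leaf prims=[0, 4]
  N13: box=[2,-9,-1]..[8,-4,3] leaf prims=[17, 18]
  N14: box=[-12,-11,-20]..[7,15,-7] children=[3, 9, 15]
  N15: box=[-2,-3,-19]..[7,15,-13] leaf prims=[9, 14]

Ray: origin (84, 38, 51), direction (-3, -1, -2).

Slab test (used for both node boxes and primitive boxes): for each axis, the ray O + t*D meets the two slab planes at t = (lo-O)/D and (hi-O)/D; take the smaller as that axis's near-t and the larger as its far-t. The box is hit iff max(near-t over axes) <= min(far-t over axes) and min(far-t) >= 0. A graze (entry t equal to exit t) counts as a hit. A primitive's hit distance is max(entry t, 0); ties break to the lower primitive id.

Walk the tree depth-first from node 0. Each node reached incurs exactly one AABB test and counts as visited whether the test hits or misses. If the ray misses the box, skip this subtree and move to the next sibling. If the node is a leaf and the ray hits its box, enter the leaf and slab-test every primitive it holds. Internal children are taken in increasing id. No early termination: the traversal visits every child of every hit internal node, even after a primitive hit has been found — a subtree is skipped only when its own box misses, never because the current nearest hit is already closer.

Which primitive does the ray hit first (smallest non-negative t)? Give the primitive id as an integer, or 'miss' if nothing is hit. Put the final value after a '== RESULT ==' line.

Trace the traversal:
N0 x:[65/3,103/3] y:[19,56] z:[15,71/2] -> hit [65/3,103/3], descend [2, 5, 11, 14]
  N2 x:[74/3,85/3] y:[29,51] z:[33/2,26] -> miss, prune
  N5 x:[29,103/3] y:[36,56] z:[15,28] -> miss, prune
  N11 x:[65/3,24] y:[19,54] z:[28,69/2] -> miss, prune
  N14 x:[77/3,32] y:[23,49] z:[29,71/2] -> hit [29,32], descend [3, 9, 15]
    N3 x:[31,32] y:[42,49] z:[29,71/2] -> miss, prune
    N9 x:[30,94/3] y:[29,39] z:[30,65/2] -> hit [30,94/3] leaf, test {P5@t=30, P15(miss)}
    N15 x:[77/3,86/3] y:[23,41] z:[32,35] -> miss, prune

8 AABB tests over nodes [0, 2, 5, 11, 14, 3, 9, 15]; 1 leaf entered; closest P5.

== RESULT ==
5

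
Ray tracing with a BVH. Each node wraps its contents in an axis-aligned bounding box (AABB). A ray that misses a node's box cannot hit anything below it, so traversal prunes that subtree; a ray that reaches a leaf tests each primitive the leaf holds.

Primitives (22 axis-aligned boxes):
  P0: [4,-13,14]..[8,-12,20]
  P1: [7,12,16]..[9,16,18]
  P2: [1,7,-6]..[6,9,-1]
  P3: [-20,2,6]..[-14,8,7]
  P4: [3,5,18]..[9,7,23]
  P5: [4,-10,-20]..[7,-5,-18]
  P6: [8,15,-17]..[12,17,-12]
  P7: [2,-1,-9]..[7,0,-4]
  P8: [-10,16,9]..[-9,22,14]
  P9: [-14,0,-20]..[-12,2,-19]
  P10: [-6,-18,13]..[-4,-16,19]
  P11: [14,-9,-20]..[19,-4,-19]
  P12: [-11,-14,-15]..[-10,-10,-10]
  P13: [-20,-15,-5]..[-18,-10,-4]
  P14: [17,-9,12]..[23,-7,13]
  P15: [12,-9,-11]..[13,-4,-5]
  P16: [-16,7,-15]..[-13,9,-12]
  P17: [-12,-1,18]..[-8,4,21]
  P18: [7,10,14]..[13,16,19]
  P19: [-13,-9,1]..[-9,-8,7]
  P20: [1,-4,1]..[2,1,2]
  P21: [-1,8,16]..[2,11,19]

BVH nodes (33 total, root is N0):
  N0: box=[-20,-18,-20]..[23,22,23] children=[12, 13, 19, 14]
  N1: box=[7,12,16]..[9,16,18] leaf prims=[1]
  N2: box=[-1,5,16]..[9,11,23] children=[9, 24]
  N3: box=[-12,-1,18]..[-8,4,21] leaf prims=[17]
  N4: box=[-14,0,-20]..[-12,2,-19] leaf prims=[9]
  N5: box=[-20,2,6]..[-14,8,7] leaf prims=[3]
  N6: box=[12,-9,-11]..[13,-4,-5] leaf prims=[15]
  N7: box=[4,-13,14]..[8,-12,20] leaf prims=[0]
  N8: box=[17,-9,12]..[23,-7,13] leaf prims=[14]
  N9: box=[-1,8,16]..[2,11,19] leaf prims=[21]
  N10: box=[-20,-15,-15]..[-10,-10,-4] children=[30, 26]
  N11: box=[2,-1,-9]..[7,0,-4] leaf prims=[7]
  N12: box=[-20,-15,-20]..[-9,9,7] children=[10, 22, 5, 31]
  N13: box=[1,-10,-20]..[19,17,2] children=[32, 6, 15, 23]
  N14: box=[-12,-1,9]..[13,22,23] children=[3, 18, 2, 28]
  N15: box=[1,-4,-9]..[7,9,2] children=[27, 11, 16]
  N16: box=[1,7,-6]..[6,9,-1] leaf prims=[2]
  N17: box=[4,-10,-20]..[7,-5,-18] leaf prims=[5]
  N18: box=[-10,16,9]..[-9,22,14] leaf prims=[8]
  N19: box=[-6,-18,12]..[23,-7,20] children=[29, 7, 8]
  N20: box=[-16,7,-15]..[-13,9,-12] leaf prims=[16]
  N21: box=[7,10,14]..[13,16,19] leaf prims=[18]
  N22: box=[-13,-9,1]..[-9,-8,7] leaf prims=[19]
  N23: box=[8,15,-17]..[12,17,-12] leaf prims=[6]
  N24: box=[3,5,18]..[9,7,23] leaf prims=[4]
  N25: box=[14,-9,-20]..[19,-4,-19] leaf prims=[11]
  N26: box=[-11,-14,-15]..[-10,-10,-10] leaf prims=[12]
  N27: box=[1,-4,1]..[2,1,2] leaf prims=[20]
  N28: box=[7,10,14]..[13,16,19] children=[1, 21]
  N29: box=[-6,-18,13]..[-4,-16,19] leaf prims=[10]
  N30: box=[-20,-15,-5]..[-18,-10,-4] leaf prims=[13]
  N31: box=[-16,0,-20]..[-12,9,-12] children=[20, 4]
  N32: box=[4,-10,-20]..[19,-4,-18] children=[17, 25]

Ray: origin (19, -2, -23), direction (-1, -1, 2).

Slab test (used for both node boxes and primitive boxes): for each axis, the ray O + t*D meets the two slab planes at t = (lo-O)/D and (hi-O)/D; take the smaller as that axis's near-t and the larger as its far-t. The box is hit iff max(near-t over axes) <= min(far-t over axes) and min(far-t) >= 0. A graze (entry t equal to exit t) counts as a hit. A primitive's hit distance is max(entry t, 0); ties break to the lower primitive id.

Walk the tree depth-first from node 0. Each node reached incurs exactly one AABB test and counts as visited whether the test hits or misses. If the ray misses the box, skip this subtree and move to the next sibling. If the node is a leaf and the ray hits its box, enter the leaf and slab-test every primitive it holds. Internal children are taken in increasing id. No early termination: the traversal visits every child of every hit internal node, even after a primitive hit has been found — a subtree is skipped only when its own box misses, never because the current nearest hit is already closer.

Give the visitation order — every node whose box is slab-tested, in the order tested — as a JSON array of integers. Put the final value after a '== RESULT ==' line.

Traverse from the root:
N0 x:[-4,39] y:[-24,16] z:[3/2,23] -> hit [3/2,16], descend [12, 13, 14, 19]
  N12 x:[28,39] y:[-11,13] z:[3/2,15] -> miss, prune
  N13 x:[0,18] y:[-19,8] z:[3/2,25/2] -> hit [3/2,8], descend [6, 15, 23, 32]
    N6 x:[6,7] y:[2,7] z:[6,9] -> hit [6,7] leaf, test {P15@t=6}
    N15 x:[12,18] y:[-11,2] z:[7,25/2] -> miss, prune
    N23 x:[7,11] y:[-19,-17] z:[3,11/2] -> miss, prune
    N32 x:[0,15] y:[2,8] z:[3/2,5/2] -> hit [2,5/2], descend [17, 25]
      N17 x:[12,15] y:[3,8] z:[3/2,5/2] -> miss, prune
      N25 x:[0,5] y:[2,7] z:[3/2,2] -> hit [2,2] leaf, test {P11@t=2}
  N14 x:[6,31] y:[-24,-1] z:[16,23] -> miss, prune
  N19 x:[-4,25] y:[5,16] z:[35/2,43/2] -> miss, prune

11 AABB tests over nodes [0, 12, 13, 6, 15, 23, 32, 17, 25, 14, 19]; 2 leaves entered; closest P11.

== RESULT ==
[0, 12, 13, 6, 15, 23, 32, 17, 25, 14, 19]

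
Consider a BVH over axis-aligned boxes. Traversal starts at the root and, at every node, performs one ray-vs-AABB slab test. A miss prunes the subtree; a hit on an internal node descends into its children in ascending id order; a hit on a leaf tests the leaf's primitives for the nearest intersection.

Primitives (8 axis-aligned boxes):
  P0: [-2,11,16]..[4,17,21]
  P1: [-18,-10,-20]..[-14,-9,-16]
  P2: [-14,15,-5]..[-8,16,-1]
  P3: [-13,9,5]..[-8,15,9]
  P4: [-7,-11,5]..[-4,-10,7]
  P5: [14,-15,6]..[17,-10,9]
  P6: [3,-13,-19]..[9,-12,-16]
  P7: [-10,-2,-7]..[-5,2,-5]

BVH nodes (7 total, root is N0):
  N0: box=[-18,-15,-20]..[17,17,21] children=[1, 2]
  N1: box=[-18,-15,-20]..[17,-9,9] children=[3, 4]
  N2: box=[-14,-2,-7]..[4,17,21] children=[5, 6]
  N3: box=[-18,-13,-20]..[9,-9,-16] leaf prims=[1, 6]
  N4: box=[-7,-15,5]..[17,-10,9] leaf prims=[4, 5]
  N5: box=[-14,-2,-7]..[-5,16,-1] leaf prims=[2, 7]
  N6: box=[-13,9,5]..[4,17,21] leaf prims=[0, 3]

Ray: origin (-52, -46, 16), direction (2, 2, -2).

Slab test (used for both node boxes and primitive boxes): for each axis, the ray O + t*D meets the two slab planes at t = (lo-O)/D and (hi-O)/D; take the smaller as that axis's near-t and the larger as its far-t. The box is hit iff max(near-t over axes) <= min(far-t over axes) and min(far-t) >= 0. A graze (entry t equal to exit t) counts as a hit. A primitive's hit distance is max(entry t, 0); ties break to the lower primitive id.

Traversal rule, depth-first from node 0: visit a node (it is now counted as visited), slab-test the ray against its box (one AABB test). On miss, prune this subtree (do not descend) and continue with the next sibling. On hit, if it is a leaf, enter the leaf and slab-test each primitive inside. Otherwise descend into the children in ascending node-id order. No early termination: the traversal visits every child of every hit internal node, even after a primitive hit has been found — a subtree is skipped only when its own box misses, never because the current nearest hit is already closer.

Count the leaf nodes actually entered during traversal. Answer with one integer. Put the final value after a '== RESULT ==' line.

Traverse from the root:
N0 x:[17,69/2] y:[31/2,63/2] z:[-5/2,18] -> hit [17,18], descend [1, 2]
  N1 x:[17,69/2] y:[31/2,37/2] z:[7/2,18] -> hit [17,18], descend [3, 4]
    N3 x:[17,61/2] y:[33/2,37/2] z:[16,18] -> hit [17,18] leaf, test {P1@t=18, P6(miss)}
    N4 x:[45/2,69/2] y:[31/2,18] z:[7/2,11/2] -> miss, prune
  N2 x:[19,28] y:[22,63/2] z:[-5/2,23/2] -> miss, prune

5 AABB tests over nodes [0, 1, 3, 4, 2]; 1 leaf entered; closest P1.

== RESULT ==
1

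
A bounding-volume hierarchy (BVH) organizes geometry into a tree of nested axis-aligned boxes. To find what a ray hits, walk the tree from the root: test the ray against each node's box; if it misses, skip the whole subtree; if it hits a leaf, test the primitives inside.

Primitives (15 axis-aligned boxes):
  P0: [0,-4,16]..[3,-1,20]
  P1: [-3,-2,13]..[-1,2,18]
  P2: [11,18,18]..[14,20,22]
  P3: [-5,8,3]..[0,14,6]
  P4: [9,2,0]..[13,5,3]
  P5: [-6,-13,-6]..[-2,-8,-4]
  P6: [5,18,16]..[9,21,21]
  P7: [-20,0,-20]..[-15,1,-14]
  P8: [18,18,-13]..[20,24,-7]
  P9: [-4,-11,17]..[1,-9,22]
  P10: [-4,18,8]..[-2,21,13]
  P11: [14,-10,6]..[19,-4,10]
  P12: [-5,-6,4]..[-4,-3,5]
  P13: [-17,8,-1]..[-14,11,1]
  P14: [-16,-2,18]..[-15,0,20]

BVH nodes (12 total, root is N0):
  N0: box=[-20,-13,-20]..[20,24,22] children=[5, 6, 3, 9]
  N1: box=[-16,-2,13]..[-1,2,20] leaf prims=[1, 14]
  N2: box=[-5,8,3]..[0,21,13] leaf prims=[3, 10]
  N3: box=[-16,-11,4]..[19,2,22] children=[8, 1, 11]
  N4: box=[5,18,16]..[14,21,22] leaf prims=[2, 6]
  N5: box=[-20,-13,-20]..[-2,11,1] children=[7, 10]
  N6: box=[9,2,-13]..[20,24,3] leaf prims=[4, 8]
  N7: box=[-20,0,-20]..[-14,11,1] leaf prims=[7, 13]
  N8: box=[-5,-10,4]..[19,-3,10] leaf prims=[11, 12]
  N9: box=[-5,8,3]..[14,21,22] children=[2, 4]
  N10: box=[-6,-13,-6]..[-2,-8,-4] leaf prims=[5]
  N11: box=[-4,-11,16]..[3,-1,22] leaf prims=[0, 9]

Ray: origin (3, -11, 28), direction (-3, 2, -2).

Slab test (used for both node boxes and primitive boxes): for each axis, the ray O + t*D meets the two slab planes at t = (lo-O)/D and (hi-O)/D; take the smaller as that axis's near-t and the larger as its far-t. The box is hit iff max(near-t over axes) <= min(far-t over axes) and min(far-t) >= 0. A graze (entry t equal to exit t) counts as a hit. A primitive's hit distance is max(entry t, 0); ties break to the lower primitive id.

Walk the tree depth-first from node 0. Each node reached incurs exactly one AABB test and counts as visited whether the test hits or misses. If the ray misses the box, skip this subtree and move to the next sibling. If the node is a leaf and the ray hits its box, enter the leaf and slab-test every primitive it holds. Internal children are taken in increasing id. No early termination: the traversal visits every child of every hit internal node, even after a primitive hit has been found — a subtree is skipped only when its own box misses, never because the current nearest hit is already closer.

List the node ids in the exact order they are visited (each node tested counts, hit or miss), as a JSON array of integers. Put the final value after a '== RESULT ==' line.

Trace the traversal:
N0 x:[-17/3,23/3] y:[-1,35/2] z:[3,24] -> hit [3,23/3], descend [3, 5, 6, 9]
  N3 x:[-16/3,19/3] y:[0,13/2] z:[3,12] -> hit [3,19/3], descend [1, 8, 11]
    N1 x:[4/3,19/3] y:[9/2,13/2] z:[4,15/2] -> hit [9/2,19/3] leaf, test {P1(miss), P14(miss)}
    N8 x:[-16/3,8/3] y:[1/2,4] z:[9,12] -> miss, prune
    N11 x:[0,7/3] y:[0,5] z:[3,6] -> miss, prune
  N5 x:[5/3,23/3] y:[-1,11] z:[27/2,24] -> miss, prune
  N6 x:[-17/3,-2] y:[13/2,35/2] z:[25/2,41/2] -> miss, prune
  N9 x:[-11/3,8/3] y:[19/2,16] z:[3,25/2] -> miss, prune

order=[0, 3, 1, 8, 11, 5, 6, 9]  |boxes|=8  |leaves|=1  hit=miss

== RESULT ==
[0, 3, 1, 8, 11, 5, 6, 9]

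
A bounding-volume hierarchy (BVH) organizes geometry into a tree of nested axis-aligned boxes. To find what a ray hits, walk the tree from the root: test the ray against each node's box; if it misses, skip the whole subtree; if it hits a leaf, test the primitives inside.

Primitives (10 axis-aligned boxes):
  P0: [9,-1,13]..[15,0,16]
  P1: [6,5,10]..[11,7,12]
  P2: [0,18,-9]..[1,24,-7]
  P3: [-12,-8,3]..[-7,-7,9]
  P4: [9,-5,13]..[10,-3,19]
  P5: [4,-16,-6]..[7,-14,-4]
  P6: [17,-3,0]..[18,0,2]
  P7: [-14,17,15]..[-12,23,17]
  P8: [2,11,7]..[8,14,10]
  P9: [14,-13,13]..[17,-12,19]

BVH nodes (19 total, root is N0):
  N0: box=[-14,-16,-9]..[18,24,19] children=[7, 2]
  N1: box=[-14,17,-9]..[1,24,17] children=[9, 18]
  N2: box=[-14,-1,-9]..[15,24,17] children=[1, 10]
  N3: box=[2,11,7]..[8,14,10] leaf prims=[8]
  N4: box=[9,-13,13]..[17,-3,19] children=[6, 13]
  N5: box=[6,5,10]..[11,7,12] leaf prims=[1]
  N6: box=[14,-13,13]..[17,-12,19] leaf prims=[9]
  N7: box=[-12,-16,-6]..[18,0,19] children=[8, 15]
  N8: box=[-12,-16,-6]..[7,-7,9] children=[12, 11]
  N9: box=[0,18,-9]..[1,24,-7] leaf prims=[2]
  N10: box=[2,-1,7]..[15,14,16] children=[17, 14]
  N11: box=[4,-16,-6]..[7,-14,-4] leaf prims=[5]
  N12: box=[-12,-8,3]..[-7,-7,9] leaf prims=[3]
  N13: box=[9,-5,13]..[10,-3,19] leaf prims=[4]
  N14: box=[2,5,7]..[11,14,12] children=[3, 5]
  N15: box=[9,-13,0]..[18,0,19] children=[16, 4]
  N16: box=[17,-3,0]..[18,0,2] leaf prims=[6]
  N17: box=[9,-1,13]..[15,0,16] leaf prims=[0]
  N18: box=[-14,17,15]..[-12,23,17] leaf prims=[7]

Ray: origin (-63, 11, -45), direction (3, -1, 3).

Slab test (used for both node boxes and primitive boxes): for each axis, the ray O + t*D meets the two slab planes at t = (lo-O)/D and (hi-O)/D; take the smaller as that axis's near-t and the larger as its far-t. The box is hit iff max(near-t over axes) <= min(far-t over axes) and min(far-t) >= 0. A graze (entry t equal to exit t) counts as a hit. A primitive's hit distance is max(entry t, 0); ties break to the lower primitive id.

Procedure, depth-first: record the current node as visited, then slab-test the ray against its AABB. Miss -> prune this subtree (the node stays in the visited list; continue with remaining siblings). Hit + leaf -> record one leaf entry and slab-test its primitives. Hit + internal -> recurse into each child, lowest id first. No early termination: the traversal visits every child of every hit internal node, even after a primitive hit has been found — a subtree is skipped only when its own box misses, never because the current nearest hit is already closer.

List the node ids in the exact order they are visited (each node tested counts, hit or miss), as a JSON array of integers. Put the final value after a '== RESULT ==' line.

Traverse from the root:
N0 x:[49/3,27] y:[-13,27] z:[12,64/3] -> hit [49/3,64/3], descend [2, 7]
  N2 x:[49/3,26] y:[-13,12] z:[12,62/3] -> miss, prune
  N7 x:[17,27] y:[11,27] z:[13,64/3] -> hit [17,64/3], descend [8, 15]
    N8 x:[17,70/3] y:[18,27] z:[13,18] -> hit [18,18], descend [11, 12]
      N11 x:[67/3,70/3] y:[25,27] z:[13,41/3] -> miss, prune
      N12 x:[17,56/3] y:[18,19] z:[16,18] -> hit [18,18] leaf, test {P3@t=18}
    N15 x:[24,27] y:[11,24] z:[15,64/3] -> miss, prune

Visited [0, 2, 7, 8, 11, 12, 15]. Tests: 7 box, 1 leaf. Nearest: P3.

== RESULT ==
[0, 2, 7, 8, 11, 12, 15]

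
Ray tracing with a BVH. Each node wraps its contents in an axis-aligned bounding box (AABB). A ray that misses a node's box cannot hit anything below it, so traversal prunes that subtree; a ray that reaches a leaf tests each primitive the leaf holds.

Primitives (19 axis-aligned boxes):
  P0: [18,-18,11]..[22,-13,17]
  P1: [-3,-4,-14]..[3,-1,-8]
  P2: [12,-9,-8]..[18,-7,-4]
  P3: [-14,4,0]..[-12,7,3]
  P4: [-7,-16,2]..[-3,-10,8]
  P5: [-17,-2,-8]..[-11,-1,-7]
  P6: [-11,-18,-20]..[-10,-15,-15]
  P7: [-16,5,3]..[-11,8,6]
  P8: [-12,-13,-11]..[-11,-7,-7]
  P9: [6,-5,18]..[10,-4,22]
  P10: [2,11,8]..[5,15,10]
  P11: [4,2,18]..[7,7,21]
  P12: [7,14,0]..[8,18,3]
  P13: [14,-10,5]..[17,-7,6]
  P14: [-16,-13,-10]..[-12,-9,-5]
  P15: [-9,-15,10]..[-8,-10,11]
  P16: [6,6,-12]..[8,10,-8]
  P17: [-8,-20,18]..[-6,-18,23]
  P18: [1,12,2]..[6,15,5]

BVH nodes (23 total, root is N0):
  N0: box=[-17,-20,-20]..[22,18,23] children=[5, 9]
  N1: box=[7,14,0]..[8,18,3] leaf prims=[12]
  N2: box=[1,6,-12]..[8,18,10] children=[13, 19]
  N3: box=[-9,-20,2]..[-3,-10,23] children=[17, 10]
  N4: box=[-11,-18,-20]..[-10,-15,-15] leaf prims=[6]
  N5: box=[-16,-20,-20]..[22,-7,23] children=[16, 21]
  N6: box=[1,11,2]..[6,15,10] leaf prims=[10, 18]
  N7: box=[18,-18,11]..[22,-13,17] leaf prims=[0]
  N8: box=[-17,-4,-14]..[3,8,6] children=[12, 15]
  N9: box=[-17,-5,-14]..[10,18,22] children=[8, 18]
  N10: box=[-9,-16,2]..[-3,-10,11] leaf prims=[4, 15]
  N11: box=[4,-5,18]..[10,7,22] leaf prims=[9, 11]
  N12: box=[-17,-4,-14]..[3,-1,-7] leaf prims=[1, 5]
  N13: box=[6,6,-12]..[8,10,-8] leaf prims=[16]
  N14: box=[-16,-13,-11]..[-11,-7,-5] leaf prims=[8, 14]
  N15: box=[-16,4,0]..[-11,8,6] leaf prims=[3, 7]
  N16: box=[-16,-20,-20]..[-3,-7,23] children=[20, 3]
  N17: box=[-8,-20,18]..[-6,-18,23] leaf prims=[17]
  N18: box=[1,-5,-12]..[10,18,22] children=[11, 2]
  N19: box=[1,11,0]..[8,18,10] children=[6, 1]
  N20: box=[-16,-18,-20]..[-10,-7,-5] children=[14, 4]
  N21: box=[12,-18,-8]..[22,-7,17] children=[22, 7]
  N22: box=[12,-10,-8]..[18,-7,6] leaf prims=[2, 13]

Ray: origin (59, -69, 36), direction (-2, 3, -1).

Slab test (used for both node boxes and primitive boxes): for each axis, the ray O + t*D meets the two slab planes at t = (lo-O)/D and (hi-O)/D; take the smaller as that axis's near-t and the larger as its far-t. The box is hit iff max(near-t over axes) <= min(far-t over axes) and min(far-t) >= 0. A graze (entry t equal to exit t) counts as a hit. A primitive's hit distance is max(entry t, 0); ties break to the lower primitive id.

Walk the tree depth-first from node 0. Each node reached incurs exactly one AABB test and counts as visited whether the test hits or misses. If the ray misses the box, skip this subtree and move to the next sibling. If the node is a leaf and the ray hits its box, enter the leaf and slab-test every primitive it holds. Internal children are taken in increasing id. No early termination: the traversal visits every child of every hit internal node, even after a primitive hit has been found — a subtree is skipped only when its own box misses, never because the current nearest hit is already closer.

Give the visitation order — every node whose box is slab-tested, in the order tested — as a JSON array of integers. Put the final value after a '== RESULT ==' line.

Trace the traversal:
N0 x:[37/2,38] y:[49/3,29] z:[13,56] -> hit [37/2,29], descend [5, 9]
  N5 x:[37/2,75/2] y:[49/3,62/3] z:[13,56] -> hit [37/2,62/3], descend [16, 21]
    N16 x:[31,75/2] y:[49/3,62/3] z:[13,56] -> miss, prune
    N21 x:[37/2,47/2] y:[17,62/3] z:[19,44] -> hit [19,62/3], descend [7, 22]
      N7 x:[37/2,41/2] y:[17,56/3] z:[19,25] -> miss, prune
      N22 x:[41/2,47/2] y:[59/3,62/3] z:[30,44] -> miss, prune
  N9 x:[49/2,38] y:[64/3,29] z:[14,50] -> hit [49/2,29], descend [8, 18]
    N8 x:[28,38] y:[65/3,77/3] z:[30,50] -> miss, prune
    N18 x:[49/2,29] y:[64/3,29] z:[14,48] -> hit [49/2,29], descend [2, 11]
      N2 x:[51/2,29] y:[25,29] z:[26,48] -> hit [26,29], descend [13, 19]
        N13 x:[51/2,53/2] y:[25,79/3] z:[44,48] -> miss, prune
        N19 x:[51/2,29] y:[80/3,29] z:[26,36] -> hit [80/3,29], descend [1, 6]
          N1 x:[51/2,26] y:[83/3,29] z:[33,36] -> miss, prune
          N6 x:[53/2,29] y:[80/3,28] z:[26,34] -> hit [80/3,28] leaf, test {P10@t=27, P18(miss)}
      N11 x:[49/2,55/2] y:[64/3,76/3] z:[14,18] -> miss, prune

Visited [0, 5, 16, 21, 7, 22, 9, 8, 18, 2, 13, 19, 1, 6, 11]. Tests: 15 box, 1 leaf. Nearest: P10.

== RESULT ==
[0, 5, 16, 21, 7, 22, 9, 8, 18, 2, 13, 19, 1, 6, 11]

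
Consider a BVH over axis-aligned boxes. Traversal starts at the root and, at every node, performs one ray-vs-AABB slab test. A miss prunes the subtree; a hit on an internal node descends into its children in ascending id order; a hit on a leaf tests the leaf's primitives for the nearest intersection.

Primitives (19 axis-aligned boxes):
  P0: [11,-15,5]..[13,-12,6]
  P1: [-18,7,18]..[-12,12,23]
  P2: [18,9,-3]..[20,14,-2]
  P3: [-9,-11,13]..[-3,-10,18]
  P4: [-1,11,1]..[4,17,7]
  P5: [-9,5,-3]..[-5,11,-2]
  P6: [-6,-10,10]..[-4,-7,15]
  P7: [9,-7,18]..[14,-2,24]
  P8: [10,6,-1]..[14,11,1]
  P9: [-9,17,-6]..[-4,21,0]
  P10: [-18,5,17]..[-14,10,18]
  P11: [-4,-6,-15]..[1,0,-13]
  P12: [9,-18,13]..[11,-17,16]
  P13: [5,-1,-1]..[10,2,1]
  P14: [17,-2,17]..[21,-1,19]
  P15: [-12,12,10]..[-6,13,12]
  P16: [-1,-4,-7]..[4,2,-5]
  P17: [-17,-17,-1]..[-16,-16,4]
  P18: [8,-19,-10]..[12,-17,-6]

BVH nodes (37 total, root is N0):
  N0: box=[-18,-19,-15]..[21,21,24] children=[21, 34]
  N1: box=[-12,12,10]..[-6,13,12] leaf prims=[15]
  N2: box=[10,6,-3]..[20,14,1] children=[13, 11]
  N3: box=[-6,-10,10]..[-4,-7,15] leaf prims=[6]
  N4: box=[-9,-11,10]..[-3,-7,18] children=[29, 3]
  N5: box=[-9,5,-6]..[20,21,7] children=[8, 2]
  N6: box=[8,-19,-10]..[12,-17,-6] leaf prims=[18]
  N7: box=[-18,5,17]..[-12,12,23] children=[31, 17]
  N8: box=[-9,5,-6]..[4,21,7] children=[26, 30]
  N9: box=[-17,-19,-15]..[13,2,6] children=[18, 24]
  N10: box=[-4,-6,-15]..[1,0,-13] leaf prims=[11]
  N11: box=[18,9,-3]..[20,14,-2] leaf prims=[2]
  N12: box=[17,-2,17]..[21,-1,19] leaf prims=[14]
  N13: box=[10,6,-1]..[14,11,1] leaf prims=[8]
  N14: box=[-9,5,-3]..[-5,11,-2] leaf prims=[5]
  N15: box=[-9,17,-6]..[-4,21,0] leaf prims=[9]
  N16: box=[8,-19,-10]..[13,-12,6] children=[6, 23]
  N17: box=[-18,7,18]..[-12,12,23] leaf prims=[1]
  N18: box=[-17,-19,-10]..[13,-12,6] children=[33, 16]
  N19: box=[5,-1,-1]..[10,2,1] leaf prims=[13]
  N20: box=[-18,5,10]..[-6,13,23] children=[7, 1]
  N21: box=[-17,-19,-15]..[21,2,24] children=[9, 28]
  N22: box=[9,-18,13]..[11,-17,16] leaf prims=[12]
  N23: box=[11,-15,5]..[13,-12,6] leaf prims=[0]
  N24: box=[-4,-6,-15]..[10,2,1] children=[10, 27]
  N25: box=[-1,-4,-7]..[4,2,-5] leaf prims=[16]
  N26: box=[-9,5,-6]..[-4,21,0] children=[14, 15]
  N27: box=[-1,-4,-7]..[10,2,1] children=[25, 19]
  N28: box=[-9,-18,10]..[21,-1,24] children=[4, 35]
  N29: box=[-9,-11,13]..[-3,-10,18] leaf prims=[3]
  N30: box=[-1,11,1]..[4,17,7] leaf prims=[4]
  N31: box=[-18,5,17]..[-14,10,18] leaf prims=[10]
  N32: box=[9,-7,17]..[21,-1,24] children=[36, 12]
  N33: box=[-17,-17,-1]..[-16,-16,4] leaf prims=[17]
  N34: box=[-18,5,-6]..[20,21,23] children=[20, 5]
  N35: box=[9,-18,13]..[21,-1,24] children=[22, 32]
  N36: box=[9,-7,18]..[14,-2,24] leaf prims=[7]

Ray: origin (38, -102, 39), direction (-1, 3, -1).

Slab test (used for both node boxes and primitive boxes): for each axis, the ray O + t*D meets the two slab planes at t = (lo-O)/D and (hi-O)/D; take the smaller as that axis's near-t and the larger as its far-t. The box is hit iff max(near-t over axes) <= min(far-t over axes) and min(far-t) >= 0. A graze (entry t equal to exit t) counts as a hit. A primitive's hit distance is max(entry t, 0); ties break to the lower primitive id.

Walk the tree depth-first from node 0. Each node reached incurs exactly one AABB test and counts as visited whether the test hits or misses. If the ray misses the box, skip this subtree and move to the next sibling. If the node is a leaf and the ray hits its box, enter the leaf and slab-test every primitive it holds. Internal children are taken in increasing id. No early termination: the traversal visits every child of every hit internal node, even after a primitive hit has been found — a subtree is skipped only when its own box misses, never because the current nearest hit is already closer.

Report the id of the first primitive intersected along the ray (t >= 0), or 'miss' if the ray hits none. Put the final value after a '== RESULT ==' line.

Walk:
N0 x:[17,56] y:[83/3,41] z:[15,54] -> hit [83/3,41], descend [21, 34]
  N21 x:[17,55] y:[83/3,104/3] z:[15,54] -> hit [83/3,104/3], descend [9, 28]
    N9 x:[25,55] y:[83/3,104/3] z:[33,54] -> hit [33,104/3], descend [18, 24]
      N18 x:[25,55] y:[83/3,30] z:[33,49] -> miss, prune
      N24 x:[28,42] y:[32,104/3] z:[38,54] -> miss, prune
    N28 x:[17,47] y:[28,101/3] z:[15,29] -> hit [28,29], descend [4, 35]
      N4 x:[41,47] y:[91/3,95/3] z:[21,29] -> miss, prune
      N35 x:[17,29] y:[28,101/3] z:[15,26] -> miss, prune
  N34 x:[18,56] y:[107/3,41] z:[16,45] -> hit [107/3,41], descend [5, 20]
    N5 x:[18,47] y:[107/3,41] z:[32,45] -> hit [107/3,41], descend [2, 8]
      N2 x:[18,28] y:[36,116/3] z:[38,42] -> miss, prune
      N8 x:[34,47] y:[107/3,41] z:[32,45] -> hit [107/3,41], descend [26, 30]
        N26 x:[42,47] y:[107/3,41] z:[39,45] -> miss, prune
        N30 x:[34,39] y:[113/3,119/3] z:[32,38] -> hit [113/3,38] leaf, test {P4@t=113/3}
    N20 x:[44,56] y:[107/3,115/3] z:[16,29] -> miss, prune

order=[0, 21, 9, 18, 24, 28, 4, 35, 34, 5, 2, 8, 26, 30, 20]  |boxes|=15  |leaves|=1  hit=P4

== RESULT ==
4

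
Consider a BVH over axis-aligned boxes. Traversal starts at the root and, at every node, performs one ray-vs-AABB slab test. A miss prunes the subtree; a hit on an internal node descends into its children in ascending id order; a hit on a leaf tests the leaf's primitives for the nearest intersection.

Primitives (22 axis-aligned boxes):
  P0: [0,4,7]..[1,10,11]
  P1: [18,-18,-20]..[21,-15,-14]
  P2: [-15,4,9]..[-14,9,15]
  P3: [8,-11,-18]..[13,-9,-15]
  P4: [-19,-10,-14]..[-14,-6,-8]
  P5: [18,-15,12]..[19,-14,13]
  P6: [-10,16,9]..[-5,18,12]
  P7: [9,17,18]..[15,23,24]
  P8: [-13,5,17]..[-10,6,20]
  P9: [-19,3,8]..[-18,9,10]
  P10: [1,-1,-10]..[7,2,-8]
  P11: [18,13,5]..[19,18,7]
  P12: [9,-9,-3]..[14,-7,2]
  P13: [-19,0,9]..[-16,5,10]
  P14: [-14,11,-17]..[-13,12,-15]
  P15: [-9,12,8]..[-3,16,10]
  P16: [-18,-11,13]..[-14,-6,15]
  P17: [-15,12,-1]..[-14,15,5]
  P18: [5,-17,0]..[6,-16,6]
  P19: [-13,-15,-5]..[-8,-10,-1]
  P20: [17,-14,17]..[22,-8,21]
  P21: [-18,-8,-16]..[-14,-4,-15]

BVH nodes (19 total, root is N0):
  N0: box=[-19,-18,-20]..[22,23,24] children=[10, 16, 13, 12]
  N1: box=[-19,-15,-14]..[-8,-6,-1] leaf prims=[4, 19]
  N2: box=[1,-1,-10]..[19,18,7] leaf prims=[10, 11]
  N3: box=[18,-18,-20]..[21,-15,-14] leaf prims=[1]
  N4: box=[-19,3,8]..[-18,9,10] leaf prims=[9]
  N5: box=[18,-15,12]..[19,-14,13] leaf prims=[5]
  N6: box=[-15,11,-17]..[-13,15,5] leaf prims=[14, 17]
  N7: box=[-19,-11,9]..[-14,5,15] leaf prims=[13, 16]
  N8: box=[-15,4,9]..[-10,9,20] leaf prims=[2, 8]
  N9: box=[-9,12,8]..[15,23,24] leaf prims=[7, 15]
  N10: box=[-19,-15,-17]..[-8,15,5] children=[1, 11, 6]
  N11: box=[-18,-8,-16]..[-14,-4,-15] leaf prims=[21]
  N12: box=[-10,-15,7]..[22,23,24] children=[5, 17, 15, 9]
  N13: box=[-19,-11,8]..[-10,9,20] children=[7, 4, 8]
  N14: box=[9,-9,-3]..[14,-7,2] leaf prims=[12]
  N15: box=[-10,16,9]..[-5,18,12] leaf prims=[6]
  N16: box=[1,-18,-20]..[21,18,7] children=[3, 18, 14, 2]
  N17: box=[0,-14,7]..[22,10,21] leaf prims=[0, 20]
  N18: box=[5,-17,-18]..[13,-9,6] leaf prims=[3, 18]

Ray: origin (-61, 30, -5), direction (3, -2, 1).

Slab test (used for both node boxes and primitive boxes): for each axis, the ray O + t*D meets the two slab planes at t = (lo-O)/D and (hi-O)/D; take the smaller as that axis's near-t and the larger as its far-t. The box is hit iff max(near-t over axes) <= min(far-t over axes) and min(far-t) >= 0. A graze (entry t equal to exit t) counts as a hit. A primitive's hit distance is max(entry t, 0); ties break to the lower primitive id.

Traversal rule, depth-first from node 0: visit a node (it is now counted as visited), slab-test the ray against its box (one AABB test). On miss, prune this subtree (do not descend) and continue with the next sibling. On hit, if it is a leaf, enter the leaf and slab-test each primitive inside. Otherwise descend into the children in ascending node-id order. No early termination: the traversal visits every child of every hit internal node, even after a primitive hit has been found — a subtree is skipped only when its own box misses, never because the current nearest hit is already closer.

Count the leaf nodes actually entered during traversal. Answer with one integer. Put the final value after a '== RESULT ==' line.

Walk:
N0 x:[14,83/3] y:[7/2,24] z:[-15,29] -> hit [14,24], descend [10, 12, 13, 16]
  N10 x:[14,53/3] y:[15/2,45/2] z:[-12,10] -> miss, prune
  N12 x:[17,83/3] y:[7/2,45/2] z:[12,29] -> hit [17,45/2], descend [5, 9, 15, 17]
    N5 x:[79/3,80/3] y:[22,45/2] z:[17,18] -> miss, prune
    N9 x:[52/3,76/3] y:[7/2,9] z:[13,29] -> miss, prune
    N15 x:[17,56/3] y:[6,7] z:[14,17] -> miss, prune
    N17 x:[61/3,83/3] y:[10,22] z:[12,26] -> hit [61/3,22] leaf, test {P0(miss), P20(miss)}
  N13 x:[14,17] y:[21/2,41/2] z:[13,25] -> hit [14,17], descend [4, 7, 8]
    N4 x:[14,43/3] y:[21/2,27/2] z:[13,15] -> miss, prune
    N7 x:[14,47/3] y:[25/2,41/2] z:[14,20] -> hit [14,47/3] leaf, test {P13@t=14, P16(miss)}
    N8 x:[46/3,17] y:[21/2,13] z:[14,25] -> miss, prune
  N16 x:[62/3,82/3] y:[6,24] z:[-15,12] -> miss, prune

Summary -> nodes [0, 10, 12, 5, 9, 15, 17, 13, 4, 7, 8, 16]; box-tests=12; leaf-entries=2; first=P13

== RESULT ==
2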